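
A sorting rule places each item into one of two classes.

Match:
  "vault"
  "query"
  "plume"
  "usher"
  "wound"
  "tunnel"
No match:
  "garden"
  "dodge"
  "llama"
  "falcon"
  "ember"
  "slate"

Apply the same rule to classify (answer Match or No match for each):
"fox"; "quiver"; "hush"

No match, Match, Match

The distinguishing property — contains 'u' — holds for all the 'Match' cases and none of the 'No match' cases.
"fox": no 'u' — fails the rule, so No match. "quiver": has 'u' — has this property, so Match. "hush": has 'u' — has this property, so Match.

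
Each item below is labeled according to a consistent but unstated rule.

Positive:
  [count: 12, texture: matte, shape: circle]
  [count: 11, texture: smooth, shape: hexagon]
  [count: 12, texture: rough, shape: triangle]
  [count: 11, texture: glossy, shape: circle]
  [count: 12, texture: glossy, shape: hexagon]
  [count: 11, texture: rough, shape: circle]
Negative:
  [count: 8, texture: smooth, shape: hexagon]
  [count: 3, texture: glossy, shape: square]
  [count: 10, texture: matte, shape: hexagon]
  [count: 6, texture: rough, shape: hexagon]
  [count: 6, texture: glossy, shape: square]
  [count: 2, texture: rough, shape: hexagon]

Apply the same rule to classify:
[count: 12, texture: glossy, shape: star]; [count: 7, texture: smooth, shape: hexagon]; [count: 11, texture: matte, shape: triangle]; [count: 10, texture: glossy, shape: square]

Positive, Negative, Positive, Negative

The distinguishing property — count ≥ 11 — holds for all the 'Positive' cases and none of the 'Negative' cases.
[count: 12, texture: glossy, shape: star]: count = 12 — has this property, so Positive. [count: 7, texture: smooth, shape: hexagon]: count = 7 — fails the rule, so Negative. [count: 11, texture: matte, shape: triangle]: count = 11 — has this property, so Positive. [count: 10, texture: glossy, shape: square]: count = 10 — fails the rule, so Negative.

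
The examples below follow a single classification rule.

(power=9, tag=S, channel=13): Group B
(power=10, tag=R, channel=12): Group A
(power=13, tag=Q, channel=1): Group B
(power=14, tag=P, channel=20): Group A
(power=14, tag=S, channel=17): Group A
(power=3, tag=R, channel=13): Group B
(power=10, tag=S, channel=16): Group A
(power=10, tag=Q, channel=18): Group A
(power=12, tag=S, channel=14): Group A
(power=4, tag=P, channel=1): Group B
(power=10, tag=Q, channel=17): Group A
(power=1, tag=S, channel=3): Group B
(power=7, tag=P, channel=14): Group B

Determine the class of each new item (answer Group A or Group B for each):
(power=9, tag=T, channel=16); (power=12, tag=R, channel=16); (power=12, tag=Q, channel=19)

Group B, Group A, Group A

Every 'Group A' example satisfies: power ≥ 10 AND channel ≥ 3. None of the 'Group B' examples do.
(power=9, tag=T, channel=16) → power = 9, channel = 16 → Group B. (power=12, tag=R, channel=16) → power = 12, channel = 16 → Group A. (power=12, tag=Q, channel=19) → power = 12, channel = 19 → Group A.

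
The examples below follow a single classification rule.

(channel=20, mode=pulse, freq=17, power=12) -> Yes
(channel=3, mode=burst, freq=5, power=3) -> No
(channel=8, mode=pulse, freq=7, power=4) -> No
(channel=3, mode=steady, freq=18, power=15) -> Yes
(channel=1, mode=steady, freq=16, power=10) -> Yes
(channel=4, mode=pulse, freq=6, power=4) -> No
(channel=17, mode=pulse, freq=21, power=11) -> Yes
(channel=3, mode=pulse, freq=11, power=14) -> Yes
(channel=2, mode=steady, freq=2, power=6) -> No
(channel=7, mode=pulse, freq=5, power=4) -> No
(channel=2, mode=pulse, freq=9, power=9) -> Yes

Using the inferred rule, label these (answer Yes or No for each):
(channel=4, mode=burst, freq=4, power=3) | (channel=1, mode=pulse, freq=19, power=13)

No, Yes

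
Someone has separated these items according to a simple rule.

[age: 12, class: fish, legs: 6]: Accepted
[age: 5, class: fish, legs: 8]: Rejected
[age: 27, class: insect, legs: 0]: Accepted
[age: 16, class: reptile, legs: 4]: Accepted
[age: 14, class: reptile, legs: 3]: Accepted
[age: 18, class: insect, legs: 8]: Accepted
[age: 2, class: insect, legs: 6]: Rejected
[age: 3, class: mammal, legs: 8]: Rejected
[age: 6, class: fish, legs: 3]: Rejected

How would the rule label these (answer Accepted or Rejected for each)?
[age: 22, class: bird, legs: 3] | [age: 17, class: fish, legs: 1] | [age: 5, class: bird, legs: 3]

Accepted, Accepted, Rejected

All 'Accepted' examples share one property — age ≥ 12 — and every 'Rejected' example lacks it.
[age: 22, class: bird, legs: 3] — age = 22, hence Accepted. [age: 17, class: fish, legs: 1] — age = 17, hence Accepted. [age: 5, class: bird, legs: 3] — age = 5, hence Rejected.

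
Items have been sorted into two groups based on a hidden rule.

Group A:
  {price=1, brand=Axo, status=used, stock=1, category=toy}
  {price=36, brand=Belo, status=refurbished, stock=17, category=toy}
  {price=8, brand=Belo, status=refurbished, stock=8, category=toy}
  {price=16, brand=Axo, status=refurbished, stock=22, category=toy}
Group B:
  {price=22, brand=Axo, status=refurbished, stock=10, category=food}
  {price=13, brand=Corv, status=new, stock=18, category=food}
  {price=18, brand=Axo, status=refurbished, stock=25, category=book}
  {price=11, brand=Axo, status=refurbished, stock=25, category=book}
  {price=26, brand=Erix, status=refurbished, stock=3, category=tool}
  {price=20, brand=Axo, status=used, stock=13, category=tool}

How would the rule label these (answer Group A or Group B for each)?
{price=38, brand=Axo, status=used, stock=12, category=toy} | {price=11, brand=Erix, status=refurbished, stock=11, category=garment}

Rule: category is toy. This holds for each 'Group A' example and fails for each 'Group B' one.
{price=38, brand=Axo, status=used, stock=12, category=toy}: category is toy — satisfies this, so Group A.
{price=11, brand=Erix, status=refurbished, stock=11, category=garment}: category is garment — fails this test, so Group B.

Group A, Group B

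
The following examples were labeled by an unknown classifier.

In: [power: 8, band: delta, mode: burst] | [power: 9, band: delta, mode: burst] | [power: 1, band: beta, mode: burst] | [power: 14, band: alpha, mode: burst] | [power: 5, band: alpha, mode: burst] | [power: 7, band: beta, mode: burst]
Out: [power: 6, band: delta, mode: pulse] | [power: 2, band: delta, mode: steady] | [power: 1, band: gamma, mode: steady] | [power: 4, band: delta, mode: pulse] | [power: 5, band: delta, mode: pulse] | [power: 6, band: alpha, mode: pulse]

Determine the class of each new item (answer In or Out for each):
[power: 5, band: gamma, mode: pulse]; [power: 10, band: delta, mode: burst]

Out, In

Checking candidate rules against both groups, what survives is: mode is burst.
[power: 5, band: gamma, mode: pulse] — mode is pulse, hence Out.
[power: 10, band: delta, mode: burst] — mode is burst, hence In.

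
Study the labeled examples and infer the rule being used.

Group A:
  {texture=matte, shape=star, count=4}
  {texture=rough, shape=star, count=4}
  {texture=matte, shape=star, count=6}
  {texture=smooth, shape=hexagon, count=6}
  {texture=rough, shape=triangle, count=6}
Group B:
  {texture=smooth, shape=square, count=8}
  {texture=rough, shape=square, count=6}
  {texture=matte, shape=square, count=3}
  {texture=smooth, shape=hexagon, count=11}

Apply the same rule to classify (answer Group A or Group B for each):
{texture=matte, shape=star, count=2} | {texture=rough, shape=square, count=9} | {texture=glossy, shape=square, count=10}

The rule appears to be: shape is not square AND count ≤ 6.
{texture=matte, shape=star, count=2}: Group A (shape is star, count = 2).
{texture=rough, shape=square, count=9}: Group B (shape is square, count = 9).
{texture=glossy, shape=square, count=10}: Group B (shape is square, count = 10).

Group A, Group B, Group B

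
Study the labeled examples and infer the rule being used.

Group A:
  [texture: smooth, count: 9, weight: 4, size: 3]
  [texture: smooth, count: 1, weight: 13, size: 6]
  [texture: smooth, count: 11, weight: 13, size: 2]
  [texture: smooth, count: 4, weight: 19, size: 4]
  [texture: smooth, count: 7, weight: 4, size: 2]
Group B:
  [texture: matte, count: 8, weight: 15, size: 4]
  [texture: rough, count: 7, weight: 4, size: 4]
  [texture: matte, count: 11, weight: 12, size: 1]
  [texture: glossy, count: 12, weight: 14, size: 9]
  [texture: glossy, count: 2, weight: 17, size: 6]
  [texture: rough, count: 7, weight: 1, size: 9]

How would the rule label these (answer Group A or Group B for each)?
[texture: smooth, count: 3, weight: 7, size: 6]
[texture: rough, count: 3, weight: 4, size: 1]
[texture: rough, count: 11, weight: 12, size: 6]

Group A, Group B, Group B

The simplest hypothesis consistent with all the labels is: texture is smooth.
[texture: smooth, count: 3, weight: 7, size: 6] → texture is smooth → Group A. [texture: rough, count: 3, weight: 4, size: 1] → texture is rough → Group B. [texture: rough, count: 11, weight: 12, size: 6] → texture is rough → Group B.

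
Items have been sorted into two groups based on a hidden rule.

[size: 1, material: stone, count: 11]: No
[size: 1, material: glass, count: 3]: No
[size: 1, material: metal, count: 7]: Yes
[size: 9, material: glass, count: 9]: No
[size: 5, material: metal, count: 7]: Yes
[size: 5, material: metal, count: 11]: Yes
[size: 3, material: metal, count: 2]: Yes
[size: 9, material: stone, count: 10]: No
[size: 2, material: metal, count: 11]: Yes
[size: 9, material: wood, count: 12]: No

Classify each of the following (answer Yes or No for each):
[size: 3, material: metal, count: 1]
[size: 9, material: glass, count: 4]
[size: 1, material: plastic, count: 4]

Yes, No, No

One predicate separates the groups cleanly: material is metal.
[size: 3, material: metal, count: 1] → material is metal → Yes. [size: 9, material: glass, count: 4] → material is glass → No. [size: 1, material: plastic, count: 4] → material is plastic → No.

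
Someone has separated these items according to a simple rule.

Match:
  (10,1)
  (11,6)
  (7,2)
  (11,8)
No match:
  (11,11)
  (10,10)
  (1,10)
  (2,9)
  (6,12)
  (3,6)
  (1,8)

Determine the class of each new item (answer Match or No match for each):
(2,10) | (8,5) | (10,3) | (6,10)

Comparing the two groups points to one rule — first > second.
(2,10): 2 < 10 — does not fit, so No match. (8,5): 8 > 5 — passes, so Match. (10,3): 10 > 3 — passes, so Match. (6,10): 6 < 10 — does not fit, so No match.

No match, Match, Match, No match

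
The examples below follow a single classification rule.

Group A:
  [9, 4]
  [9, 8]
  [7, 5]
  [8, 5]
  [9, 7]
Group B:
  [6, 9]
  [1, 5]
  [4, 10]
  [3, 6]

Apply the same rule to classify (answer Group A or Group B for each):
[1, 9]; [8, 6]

Group B, Group A

Rule: first > second. This holds for each 'Group A' example and fails for each 'Group B' one.
[1, 9] → 1 < 9 → Group B. [8, 6] → 8 > 6 → Group A.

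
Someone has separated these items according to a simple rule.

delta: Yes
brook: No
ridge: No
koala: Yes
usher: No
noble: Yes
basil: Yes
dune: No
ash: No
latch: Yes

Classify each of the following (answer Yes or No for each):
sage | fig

Comparing the two groups points to one rule — contains 'l'.
No: sage, since no 'l'. No: fig, since no 'l'.

No, No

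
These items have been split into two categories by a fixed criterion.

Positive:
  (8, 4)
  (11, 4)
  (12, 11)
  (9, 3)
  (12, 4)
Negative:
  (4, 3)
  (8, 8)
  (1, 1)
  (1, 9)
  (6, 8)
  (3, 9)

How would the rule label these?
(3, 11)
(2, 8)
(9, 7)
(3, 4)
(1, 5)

Negative, Negative, Positive, Negative, Negative

The distinguishing property — first > second AND sum ≥ 10 — holds for all the 'Positive' cases and none of the 'Negative' cases.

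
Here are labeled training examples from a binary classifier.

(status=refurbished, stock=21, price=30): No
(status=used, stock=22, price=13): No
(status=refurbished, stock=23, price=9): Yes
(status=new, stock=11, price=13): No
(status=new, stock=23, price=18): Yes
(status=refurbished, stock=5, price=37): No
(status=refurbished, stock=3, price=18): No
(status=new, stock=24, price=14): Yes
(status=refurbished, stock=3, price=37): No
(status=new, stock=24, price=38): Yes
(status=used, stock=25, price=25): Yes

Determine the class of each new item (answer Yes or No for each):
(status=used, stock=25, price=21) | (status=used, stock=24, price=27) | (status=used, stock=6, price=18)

Yes, Yes, No

The distinguishing property — stock ≥ 23 — holds for all the 'Yes' cases and none of the 'No' cases.
Yes: (status=used, stock=25, price=21), since stock = 25. Yes: (status=used, stock=24, price=27), since stock = 24. No: (status=used, stock=6, price=18), since stock = 6.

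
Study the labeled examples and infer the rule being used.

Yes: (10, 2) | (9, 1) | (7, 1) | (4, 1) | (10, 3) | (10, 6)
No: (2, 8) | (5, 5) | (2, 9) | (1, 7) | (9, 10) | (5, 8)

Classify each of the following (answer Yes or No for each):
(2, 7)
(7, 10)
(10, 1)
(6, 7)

No, No, Yes, No

One predicate separates the groups cleanly: first > second.
(2, 7) — 2 < 7, hence No.
(7, 10) — 7 < 10, hence No.
(10, 1) — 10 > 1, hence Yes.
(6, 7) — 6 < 7, hence No.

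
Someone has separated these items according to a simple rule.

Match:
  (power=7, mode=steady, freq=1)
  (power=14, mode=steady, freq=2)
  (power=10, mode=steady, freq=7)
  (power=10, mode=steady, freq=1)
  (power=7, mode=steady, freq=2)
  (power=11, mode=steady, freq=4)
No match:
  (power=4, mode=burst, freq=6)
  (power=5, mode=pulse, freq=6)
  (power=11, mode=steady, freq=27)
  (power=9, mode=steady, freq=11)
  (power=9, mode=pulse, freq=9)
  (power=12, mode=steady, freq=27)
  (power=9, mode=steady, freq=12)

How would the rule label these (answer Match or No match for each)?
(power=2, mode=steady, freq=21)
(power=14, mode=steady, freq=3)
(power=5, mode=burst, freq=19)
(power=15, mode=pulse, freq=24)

No match, Match, No match, No match

'Match' ⟺ mode is steady AND freq ≤ 7.
No match: (power=2, mode=steady, freq=21), since mode is steady, freq = 21. Match: (power=14, mode=steady, freq=3), since mode is steady, freq = 3. No match: (power=5, mode=burst, freq=19), since mode is burst, freq = 19. No match: (power=15, mode=pulse, freq=24), since mode is pulse, freq = 24.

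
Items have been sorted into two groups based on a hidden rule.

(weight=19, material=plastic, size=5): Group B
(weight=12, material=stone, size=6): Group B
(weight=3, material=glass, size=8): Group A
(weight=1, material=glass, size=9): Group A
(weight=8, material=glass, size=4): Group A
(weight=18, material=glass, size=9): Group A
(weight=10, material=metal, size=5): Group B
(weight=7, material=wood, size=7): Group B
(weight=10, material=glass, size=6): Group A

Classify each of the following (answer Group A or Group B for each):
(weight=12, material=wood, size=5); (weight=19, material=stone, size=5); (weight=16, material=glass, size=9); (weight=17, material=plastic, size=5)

Group B, Group B, Group A, Group B

All 'Group A' examples share one property — material is glass — and every 'Group B' example lacks it.
(weight=12, material=wood, size=5): material is wood, does not fit → Group B. (weight=19, material=stone, size=5): material is stone, does not fit → Group B. (weight=16, material=glass, size=9): material is glass, matches → Group A. (weight=17, material=plastic, size=5): material is plastic, does not fit → Group B.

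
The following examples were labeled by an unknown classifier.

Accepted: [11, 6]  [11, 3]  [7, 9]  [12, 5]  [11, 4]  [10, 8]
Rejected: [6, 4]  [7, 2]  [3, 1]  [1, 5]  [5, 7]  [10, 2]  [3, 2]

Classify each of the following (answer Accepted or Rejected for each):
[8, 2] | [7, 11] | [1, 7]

The pattern is that an item is 'Accepted' exactly when: sum ≥ 14.

Rejected, Accepted, Rejected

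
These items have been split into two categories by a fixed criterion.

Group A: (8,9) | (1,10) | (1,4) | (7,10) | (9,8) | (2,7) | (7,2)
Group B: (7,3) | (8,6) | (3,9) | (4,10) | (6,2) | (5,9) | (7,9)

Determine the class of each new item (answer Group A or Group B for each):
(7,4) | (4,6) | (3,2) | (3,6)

The simplest hypothesis consistent with all the labels is: sum is odd.
(7,4) → 7+4 = 11 → Group A.
(4,6) → 4+6 = 10 → Group B.
(3,2) → 3+2 = 5 → Group A.
(3,6) → 3+6 = 9 → Group A.

Group A, Group B, Group A, Group A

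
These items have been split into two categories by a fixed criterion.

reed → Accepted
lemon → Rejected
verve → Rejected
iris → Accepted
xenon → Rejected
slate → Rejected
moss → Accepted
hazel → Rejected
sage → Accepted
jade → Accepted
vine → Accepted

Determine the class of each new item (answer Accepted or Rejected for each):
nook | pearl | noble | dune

Accepted, Rejected, Rejected, Accepted

A rule that fits every label: even length — true of each 'Accepted' example, false of each 'Rejected' one.
nook — length 4, hence Accepted. pearl — length 5, hence Rejected. noble — length 5, hence Rejected. dune — length 4, hence Accepted.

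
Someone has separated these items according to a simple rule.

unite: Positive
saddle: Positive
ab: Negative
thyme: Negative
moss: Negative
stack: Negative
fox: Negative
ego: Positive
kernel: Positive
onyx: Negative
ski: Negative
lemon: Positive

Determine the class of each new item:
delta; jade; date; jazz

Positive, Positive, Positive, Negative

The common property of the 'Positive' items is: has ≥ 2 vowels. No 'Negative' item has it.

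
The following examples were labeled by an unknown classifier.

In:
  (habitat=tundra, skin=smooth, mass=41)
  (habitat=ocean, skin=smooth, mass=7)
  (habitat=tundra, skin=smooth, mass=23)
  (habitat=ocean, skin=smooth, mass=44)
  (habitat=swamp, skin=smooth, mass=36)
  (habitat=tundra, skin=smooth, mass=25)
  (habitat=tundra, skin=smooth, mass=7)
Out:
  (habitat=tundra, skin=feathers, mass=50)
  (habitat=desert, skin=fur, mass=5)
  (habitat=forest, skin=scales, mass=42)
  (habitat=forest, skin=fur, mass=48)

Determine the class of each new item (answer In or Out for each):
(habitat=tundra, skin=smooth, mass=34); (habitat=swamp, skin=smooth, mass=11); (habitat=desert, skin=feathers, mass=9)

'In' ⟺ skin is smooth.
In: (habitat=tundra, skin=smooth, mass=34), since skin is smooth.
In: (habitat=swamp, skin=smooth, mass=11), since skin is smooth.
Out: (habitat=desert, skin=feathers, mass=9), since skin is feathers.

In, In, Out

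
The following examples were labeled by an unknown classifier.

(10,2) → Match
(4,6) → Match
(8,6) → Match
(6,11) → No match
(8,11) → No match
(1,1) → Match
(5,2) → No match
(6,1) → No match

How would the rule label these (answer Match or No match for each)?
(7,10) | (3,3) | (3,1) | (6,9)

Checking candidate rules against both groups, what survives is: sum is even.
(7,10): 7+10 = 17, doesn't match → No match. (3,3): 3+3 = 6, satisfies this → Match. (3,1): 3+1 = 4, satisfies this → Match. (6,9): 6+9 = 15, doesn't match → No match.

No match, Match, Match, No match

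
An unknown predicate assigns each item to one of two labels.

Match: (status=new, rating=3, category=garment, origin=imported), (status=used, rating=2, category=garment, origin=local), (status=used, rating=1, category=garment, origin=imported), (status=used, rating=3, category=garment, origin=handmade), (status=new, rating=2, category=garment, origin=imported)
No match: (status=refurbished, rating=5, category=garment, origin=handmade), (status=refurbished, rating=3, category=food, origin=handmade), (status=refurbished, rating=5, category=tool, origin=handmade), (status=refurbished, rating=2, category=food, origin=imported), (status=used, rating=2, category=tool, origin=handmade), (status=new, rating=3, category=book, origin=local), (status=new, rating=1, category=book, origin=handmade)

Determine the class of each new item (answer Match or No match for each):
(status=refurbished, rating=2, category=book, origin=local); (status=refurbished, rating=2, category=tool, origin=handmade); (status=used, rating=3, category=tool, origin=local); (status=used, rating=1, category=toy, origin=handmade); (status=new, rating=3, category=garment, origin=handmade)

No match, No match, No match, No match, Match

The pattern is that an item is 'Match' exactly when: category is garment AND rating ≤ 3.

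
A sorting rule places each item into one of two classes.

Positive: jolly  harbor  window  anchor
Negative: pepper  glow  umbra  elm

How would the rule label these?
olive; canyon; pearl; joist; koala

Positive, Positive, Negative, Positive, Positive

The rule appears to be: length ≥ 5 AND contains 'o'.
olive: length 5, has 'o', passes → Positive. canyon: length 6, has 'o', passes → Positive. pearl: length 5, no 'o', lacks this property → Negative. joist: length 5, has 'o', passes → Positive. koala: length 5, has 'o', passes → Positive.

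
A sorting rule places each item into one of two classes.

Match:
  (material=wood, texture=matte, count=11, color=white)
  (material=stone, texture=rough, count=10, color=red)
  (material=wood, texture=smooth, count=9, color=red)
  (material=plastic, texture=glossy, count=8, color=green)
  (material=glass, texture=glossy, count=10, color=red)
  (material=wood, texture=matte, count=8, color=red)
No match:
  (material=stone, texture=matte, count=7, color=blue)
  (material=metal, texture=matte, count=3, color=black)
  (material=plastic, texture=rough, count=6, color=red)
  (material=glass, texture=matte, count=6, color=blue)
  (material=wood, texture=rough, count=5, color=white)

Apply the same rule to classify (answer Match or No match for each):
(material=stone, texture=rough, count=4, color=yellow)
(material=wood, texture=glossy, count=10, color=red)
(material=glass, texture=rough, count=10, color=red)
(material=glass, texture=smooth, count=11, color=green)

No match, Match, Match, Match

The rule appears to be: count ≥ 8.
No match: (material=stone, texture=rough, count=4, color=yellow), since count = 4. Match: (material=wood, texture=glossy, count=10, color=red), since count = 10. Match: (material=glass, texture=rough, count=10, color=red), since count = 10. Match: (material=glass, texture=smooth, count=11, color=green), since count = 11.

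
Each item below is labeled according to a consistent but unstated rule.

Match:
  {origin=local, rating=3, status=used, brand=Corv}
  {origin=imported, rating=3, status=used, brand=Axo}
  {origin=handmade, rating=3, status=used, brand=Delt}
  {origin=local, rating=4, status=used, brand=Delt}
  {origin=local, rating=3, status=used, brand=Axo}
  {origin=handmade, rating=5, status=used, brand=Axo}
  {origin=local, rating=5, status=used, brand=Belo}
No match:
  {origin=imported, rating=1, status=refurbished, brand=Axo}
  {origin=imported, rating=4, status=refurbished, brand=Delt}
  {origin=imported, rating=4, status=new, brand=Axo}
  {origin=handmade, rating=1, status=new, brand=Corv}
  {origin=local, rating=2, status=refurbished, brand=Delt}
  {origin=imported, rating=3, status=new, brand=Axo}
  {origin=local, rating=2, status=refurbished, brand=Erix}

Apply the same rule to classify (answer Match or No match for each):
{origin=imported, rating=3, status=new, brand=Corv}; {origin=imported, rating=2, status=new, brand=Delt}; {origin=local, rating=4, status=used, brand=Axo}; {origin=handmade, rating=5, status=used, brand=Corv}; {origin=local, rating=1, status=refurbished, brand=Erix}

No match, No match, Match, Match, No match

Looking at the examples, the only property every 'Match' case has and every 'No match' case lacks is: status is used.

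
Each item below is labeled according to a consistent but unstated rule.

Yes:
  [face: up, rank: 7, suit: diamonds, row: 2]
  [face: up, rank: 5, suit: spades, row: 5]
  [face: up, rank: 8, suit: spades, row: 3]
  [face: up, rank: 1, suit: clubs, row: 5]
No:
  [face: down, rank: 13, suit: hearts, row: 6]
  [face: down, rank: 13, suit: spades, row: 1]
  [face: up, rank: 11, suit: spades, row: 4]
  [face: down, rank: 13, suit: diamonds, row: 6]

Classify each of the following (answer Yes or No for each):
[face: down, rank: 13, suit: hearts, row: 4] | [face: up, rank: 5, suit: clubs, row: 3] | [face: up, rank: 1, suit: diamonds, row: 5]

No, Yes, Yes

One predicate separates the groups cleanly: rank ≤ 8.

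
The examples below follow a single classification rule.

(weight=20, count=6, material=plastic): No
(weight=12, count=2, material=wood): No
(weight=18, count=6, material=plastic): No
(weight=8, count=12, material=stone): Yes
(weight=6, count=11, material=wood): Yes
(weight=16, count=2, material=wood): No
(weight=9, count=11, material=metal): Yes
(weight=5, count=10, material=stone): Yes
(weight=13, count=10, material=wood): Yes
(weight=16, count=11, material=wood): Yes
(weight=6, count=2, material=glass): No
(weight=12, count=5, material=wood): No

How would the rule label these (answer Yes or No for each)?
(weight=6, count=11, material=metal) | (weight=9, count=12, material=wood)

Yes, Yes

Rule: count ≥ 10. This holds for each 'Yes' example and fails for each 'No' one.
(weight=6, count=11, material=metal) — count = 11, hence Yes. (weight=9, count=12, material=wood) — count = 12, hence Yes.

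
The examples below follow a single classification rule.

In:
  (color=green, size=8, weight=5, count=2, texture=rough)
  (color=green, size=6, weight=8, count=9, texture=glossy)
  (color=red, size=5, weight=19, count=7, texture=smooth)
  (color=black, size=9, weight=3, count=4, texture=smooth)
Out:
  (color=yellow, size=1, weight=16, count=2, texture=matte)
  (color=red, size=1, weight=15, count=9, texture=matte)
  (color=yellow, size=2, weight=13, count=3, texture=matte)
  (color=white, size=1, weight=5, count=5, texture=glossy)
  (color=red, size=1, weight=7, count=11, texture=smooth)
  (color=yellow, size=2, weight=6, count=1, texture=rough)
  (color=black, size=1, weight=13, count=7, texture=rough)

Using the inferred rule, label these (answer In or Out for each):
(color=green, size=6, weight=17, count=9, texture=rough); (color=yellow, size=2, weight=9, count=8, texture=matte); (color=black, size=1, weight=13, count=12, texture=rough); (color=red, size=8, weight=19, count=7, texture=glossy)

In, Out, Out, In

A rule that fits every label: size ≥ 5 — true of each 'In' example, false of each 'Out' one.
(color=green, size=6, weight=17, count=9, texture=rough) → size = 6 → In.
(color=yellow, size=2, weight=9, count=8, texture=matte) → size = 2 → Out.
(color=black, size=1, weight=13, count=12, texture=rough) → size = 1 → Out.
(color=red, size=8, weight=19, count=7, texture=glossy) → size = 8 → In.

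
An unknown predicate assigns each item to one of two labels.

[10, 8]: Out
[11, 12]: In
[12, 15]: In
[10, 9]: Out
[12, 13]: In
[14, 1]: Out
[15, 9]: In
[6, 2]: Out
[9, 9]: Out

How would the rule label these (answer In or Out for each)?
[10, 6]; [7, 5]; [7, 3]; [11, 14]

Out, Out, Out, In

A rule that fits every label: sum ≥ 23 — true of each 'In' example, false of each 'Out' one.
[10, 6] — 10+6 = 16, hence Out.
[7, 5] — 7+5 = 12, hence Out.
[7, 3] — 7+3 = 10, hence Out.
[11, 14] — 11+14 = 25, hence In.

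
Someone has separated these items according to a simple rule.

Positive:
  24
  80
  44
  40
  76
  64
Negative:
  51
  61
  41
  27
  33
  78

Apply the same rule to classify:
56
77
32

One predicate separates the groups cleanly: multiple of 4.
56 → 56 = 4·14 → Positive.
77 → 77 = 4·19 + 1 → Negative.
32 → 32 = 4·8 → Positive.

Positive, Negative, Positive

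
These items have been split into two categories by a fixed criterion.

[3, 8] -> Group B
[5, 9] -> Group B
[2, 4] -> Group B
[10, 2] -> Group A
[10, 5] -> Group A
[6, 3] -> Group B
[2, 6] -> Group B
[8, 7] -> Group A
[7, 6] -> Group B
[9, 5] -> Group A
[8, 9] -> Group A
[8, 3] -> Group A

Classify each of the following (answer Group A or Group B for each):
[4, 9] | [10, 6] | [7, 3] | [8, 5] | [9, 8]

Group B, Group A, Group B, Group A, Group A

The common property of the 'Group A' items is: first ≥ 8. No 'Group B' item has it.
[4, 9]: Group B (first 4). [10, 6]: Group A (first 10). [7, 3]: Group B (first 7). [8, 5]: Group A (first 8). [9, 8]: Group A (first 9).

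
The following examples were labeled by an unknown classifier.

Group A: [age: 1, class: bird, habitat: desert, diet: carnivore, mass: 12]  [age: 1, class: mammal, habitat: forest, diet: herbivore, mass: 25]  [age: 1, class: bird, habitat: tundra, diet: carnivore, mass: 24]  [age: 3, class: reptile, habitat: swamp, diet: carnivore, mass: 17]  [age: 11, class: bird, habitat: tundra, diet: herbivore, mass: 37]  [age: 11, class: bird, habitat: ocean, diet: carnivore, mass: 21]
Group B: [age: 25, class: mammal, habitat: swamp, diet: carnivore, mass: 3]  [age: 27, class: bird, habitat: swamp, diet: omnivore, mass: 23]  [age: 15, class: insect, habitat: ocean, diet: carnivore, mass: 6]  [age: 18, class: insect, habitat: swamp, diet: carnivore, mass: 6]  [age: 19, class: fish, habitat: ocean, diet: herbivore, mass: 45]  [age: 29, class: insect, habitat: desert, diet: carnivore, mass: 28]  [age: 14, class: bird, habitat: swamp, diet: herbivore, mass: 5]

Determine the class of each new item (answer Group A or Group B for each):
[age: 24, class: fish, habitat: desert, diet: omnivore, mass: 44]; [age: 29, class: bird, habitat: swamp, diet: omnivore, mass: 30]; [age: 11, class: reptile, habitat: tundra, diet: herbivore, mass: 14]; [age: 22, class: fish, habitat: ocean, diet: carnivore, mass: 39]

Group B, Group B, Group A, Group B

The distinguishing property — age ≤ 11 — holds for all the 'Group A' cases and none of the 'Group B' cases.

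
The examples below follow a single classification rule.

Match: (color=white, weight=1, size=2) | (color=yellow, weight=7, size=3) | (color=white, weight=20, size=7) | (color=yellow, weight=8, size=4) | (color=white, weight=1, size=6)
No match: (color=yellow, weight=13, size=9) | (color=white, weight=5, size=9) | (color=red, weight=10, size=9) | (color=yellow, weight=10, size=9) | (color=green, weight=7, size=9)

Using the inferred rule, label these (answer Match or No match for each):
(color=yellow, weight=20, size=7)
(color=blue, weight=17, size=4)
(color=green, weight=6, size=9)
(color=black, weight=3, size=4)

Match, Match, No match, Match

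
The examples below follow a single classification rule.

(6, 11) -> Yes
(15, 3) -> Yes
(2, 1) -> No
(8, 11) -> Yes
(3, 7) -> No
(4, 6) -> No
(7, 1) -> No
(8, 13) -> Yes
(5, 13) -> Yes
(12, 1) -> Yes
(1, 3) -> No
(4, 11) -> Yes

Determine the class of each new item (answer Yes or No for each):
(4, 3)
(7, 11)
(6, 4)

A rule that fits every label: sum ≥ 13 — true of each 'Yes' example, false of each 'No' one.
No: (4, 3), since 4+3 = 7.
Yes: (7, 11), since 7+11 = 18.
No: (6, 4), since 6+4 = 10.

No, Yes, No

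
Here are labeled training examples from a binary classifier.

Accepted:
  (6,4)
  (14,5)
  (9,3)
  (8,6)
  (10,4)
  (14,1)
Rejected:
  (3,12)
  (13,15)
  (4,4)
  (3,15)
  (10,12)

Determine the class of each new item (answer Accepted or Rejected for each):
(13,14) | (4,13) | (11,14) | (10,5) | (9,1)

A rule that fits every label: first > second — true of each 'Accepted' example, false of each 'Rejected' one.

Rejected, Rejected, Rejected, Accepted, Accepted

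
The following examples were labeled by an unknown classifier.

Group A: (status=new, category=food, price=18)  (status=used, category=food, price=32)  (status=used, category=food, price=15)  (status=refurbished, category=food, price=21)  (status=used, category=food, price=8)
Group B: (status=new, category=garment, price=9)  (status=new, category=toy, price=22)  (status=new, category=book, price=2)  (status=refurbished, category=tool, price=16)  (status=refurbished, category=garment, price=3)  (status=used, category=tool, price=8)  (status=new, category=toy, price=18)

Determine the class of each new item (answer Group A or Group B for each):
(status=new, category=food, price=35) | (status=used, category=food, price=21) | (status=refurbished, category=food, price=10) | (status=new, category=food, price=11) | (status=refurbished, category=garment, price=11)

One predicate separates the groups cleanly: category is food.
(status=new, category=food, price=35) → category is food → Group A.
(status=used, category=food, price=21) → category is food → Group A.
(status=refurbished, category=food, price=10) → category is food → Group A.
(status=new, category=food, price=11) → category is food → Group A.
(status=refurbished, category=garment, price=11) → category is garment → Group B.

Group A, Group A, Group A, Group A, Group B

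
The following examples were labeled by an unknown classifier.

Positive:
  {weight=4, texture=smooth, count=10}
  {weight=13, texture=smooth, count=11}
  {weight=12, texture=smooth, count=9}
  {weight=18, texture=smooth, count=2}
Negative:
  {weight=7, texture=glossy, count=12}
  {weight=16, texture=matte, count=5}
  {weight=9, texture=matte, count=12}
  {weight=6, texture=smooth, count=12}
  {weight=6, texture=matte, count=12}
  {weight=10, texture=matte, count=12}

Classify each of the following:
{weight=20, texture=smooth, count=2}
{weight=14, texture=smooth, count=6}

Positive, Positive

'Positive' ⟺ texture is smooth AND count ≤ 11.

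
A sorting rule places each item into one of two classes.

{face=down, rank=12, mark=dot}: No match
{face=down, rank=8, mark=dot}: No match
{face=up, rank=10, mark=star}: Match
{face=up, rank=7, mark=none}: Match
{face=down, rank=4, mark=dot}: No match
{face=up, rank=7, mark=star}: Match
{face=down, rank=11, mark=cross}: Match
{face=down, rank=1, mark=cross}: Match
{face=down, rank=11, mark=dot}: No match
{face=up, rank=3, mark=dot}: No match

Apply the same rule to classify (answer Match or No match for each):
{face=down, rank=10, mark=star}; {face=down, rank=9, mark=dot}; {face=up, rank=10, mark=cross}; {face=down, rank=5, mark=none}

Match, No match, Match, Match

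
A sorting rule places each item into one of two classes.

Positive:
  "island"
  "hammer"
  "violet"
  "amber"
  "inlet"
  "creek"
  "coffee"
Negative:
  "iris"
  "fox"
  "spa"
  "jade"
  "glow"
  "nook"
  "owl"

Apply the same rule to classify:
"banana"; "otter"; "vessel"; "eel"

Positive, Positive, Positive, Negative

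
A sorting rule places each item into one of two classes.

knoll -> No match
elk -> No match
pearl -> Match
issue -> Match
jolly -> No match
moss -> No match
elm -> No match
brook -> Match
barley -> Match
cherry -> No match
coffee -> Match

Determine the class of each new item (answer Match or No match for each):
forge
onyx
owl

The distinguishing property — has ≥ 2 vowels — holds for all the 'Match' cases and none of the 'No match' cases.

Match, No match, No match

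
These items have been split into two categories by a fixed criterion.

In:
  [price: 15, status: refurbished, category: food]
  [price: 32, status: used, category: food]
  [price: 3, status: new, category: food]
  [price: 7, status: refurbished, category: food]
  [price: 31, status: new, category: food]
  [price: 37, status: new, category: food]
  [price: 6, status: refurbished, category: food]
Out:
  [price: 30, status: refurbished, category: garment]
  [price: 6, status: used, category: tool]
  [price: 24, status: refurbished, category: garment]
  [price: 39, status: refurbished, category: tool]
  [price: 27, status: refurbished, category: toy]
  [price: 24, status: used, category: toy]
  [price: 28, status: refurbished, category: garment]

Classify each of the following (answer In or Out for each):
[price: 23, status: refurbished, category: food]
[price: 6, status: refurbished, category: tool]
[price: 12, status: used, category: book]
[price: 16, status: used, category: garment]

In, Out, Out, Out

A rule that fits every label: category is food — true of each 'In' example, false of each 'Out' one.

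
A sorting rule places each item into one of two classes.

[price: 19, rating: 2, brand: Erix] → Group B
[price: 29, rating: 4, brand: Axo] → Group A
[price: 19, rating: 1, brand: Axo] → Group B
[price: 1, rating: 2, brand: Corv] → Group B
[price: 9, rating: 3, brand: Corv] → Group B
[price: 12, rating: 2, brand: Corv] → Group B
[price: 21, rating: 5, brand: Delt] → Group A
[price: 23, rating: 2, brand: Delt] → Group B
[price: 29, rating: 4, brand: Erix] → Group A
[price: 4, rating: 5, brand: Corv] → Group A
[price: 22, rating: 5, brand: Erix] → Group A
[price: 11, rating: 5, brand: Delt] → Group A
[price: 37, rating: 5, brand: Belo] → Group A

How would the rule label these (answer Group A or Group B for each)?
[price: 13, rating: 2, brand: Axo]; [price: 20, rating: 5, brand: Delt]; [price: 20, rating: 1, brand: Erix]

Group B, Group A, Group B

Every 'Group A' example satisfies: rating ≥ 4. None of the 'Group B' examples do.
[price: 13, rating: 2, brand: Axo]: Group B (rating = 2).
[price: 20, rating: 5, brand: Delt]: Group A (rating = 5).
[price: 20, rating: 1, brand: Erix]: Group B (rating = 1).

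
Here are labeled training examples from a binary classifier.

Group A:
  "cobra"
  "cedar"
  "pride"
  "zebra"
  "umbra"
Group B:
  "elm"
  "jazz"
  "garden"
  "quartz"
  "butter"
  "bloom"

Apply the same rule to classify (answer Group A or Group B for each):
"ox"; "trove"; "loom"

Rule: odd length AND contains 'r'. This holds for each 'Group A' example and fails for each 'Group B' one.
"ox" — length 2, no 'r', hence Group B.
"trove" — length 5, has 'r', hence Group A.
"loom" — length 4, no 'r', hence Group B.

Group B, Group A, Group B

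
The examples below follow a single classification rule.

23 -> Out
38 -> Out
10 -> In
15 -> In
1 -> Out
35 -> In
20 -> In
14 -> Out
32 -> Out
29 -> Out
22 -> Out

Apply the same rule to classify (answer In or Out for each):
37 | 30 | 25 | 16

'In' ⟺ multiple of 5.
37: Out (37 = 5·7 + 2).
30: In (30 = 5·6).
25: In (25 = 5·5).
16: Out (16 = 5·3 + 1).

Out, In, In, Out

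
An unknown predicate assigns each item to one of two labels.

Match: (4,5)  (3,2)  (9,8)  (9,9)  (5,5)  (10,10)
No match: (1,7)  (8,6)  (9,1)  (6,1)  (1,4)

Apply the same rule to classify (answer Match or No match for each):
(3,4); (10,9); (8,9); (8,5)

The classifier is using: |first − second| ≤ 1.
(3,4) → |3−4| = 1 → Match.
(10,9) → |10−9| = 1 → Match.
(8,9) → |8−9| = 1 → Match.
(8,5) → |8−5| = 3 → No match.

Match, Match, Match, No match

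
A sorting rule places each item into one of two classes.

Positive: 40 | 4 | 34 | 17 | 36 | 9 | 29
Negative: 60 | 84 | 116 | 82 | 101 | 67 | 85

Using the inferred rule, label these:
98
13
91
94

All 'Positive' examples share one property — at most 40 — and every 'Negative' example lacks it.

Negative, Positive, Negative, Negative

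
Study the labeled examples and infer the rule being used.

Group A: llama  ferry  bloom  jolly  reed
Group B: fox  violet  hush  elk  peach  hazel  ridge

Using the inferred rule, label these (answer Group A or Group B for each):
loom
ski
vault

The common property of the 'Group A' items is: has a double letter. No 'Group B' item has it.
loom: Group A ('oo' doubled).
ski: Group B (no doubled letter).
vault: Group B (no doubled letter).

Group A, Group B, Group B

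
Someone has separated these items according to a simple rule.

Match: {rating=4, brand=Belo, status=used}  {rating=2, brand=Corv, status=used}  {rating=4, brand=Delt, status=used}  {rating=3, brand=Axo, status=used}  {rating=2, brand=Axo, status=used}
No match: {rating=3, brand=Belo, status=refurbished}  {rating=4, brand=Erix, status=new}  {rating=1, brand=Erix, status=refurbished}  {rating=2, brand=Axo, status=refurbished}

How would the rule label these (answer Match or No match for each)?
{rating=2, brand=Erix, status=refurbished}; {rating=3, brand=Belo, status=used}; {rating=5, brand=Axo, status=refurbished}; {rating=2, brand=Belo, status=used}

No match, Match, No match, Match

One predicate separates the groups cleanly: status is used.
No match: {rating=2, brand=Erix, status=refurbished}, since status is refurbished.
Match: {rating=3, brand=Belo, status=used}, since status is used.
No match: {rating=5, brand=Axo, status=refurbished}, since status is refurbished.
Match: {rating=2, brand=Belo, status=used}, since status is used.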